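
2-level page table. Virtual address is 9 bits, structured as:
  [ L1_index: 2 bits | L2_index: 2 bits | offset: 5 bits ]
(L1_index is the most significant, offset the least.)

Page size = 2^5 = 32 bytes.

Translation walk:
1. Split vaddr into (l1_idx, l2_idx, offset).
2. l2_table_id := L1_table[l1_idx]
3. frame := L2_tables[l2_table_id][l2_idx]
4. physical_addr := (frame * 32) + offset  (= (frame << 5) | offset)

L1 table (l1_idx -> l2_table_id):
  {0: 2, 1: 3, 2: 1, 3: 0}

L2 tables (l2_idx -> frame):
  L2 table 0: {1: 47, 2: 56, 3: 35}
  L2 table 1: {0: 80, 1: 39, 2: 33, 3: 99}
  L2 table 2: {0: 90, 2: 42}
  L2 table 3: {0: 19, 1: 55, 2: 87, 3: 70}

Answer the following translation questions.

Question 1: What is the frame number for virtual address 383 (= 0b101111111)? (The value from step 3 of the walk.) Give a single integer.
vaddr = 383: l1_idx=2, l2_idx=3
L1[2] = 1; L2[1][3] = 99

Answer: 99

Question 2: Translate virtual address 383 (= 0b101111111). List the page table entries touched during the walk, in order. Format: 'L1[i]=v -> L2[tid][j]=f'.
vaddr = 383 = 0b101111111
Split: l1_idx=2, l2_idx=3, offset=31

Answer: L1[2]=1 -> L2[1][3]=99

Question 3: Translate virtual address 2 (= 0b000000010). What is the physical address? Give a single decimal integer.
Answer: 2882

Derivation:
vaddr = 2 = 0b000000010
Split: l1_idx=0, l2_idx=0, offset=2
L1[0] = 2
L2[2][0] = 90
paddr = 90 * 32 + 2 = 2882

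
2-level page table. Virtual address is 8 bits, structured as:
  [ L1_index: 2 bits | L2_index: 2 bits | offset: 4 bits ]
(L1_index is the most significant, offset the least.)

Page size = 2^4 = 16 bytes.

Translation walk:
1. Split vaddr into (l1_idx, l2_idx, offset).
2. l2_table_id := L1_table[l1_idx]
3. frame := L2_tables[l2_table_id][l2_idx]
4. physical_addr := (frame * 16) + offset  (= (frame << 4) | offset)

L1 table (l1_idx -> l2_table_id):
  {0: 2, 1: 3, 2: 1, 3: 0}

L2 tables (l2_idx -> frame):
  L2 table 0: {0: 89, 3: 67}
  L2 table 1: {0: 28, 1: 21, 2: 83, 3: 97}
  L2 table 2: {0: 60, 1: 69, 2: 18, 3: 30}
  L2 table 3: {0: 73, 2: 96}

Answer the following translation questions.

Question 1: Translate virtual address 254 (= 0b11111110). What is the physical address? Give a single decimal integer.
vaddr = 254 = 0b11111110
Split: l1_idx=3, l2_idx=3, offset=14
L1[3] = 0
L2[0][3] = 67
paddr = 67 * 16 + 14 = 1086

Answer: 1086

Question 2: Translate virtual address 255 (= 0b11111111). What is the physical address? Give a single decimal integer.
vaddr = 255 = 0b11111111
Split: l1_idx=3, l2_idx=3, offset=15
L1[3] = 0
L2[0][3] = 67
paddr = 67 * 16 + 15 = 1087

Answer: 1087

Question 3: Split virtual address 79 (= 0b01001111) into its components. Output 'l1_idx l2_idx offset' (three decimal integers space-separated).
vaddr = 79 = 0b01001111
  top 2 bits -> l1_idx = 1
  next 2 bits -> l2_idx = 0
  bottom 4 bits -> offset = 15

Answer: 1 0 15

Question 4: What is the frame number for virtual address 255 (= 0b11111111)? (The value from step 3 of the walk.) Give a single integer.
Answer: 67

Derivation:
vaddr = 255: l1_idx=3, l2_idx=3
L1[3] = 0; L2[0][3] = 67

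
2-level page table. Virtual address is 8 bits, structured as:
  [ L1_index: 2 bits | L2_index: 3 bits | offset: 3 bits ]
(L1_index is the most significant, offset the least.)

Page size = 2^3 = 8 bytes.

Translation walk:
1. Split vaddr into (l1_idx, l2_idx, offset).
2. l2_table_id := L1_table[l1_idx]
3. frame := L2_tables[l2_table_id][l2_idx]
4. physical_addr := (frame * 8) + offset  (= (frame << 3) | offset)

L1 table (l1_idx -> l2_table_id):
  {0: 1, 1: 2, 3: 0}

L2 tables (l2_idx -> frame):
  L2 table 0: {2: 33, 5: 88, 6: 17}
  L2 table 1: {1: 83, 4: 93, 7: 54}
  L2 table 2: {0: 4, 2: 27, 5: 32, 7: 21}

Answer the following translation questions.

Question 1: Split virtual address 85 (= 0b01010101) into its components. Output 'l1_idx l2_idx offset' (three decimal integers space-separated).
Answer: 1 2 5

Derivation:
vaddr = 85 = 0b01010101
  top 2 bits -> l1_idx = 1
  next 3 bits -> l2_idx = 2
  bottom 3 bits -> offset = 5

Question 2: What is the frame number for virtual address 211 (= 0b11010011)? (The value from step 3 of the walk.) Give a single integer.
Answer: 33

Derivation:
vaddr = 211: l1_idx=3, l2_idx=2
L1[3] = 0; L2[0][2] = 33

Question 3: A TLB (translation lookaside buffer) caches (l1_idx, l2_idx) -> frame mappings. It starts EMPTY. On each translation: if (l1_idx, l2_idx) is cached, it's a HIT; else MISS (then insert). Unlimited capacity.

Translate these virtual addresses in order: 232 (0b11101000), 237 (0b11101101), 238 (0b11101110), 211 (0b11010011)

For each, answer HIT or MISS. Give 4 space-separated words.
Answer: MISS HIT HIT MISS

Derivation:
vaddr=232: (3,5) not in TLB -> MISS, insert
vaddr=237: (3,5) in TLB -> HIT
vaddr=238: (3,5) in TLB -> HIT
vaddr=211: (3,2) not in TLB -> MISS, insert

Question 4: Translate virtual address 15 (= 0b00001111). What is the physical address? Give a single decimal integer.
vaddr = 15 = 0b00001111
Split: l1_idx=0, l2_idx=1, offset=7
L1[0] = 1
L2[1][1] = 83
paddr = 83 * 8 + 7 = 671

Answer: 671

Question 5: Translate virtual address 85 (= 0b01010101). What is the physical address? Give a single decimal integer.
vaddr = 85 = 0b01010101
Split: l1_idx=1, l2_idx=2, offset=5
L1[1] = 2
L2[2][2] = 27
paddr = 27 * 8 + 5 = 221

Answer: 221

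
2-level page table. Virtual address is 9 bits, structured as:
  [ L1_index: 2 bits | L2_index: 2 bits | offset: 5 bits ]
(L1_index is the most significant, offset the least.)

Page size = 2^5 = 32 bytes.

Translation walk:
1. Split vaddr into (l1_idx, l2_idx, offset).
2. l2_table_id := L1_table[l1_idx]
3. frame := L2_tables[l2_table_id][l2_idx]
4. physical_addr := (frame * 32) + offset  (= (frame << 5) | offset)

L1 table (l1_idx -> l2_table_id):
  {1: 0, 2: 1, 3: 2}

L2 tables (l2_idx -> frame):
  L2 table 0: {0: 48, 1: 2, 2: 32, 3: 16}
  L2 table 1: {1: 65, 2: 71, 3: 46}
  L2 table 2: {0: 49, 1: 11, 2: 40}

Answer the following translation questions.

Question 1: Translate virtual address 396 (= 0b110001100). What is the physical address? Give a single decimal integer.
vaddr = 396 = 0b110001100
Split: l1_idx=3, l2_idx=0, offset=12
L1[3] = 2
L2[2][0] = 49
paddr = 49 * 32 + 12 = 1580

Answer: 1580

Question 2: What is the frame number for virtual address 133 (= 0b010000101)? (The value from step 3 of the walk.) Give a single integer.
Answer: 48

Derivation:
vaddr = 133: l1_idx=1, l2_idx=0
L1[1] = 0; L2[0][0] = 48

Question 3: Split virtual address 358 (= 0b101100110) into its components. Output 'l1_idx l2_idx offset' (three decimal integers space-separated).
vaddr = 358 = 0b101100110
  top 2 bits -> l1_idx = 2
  next 2 bits -> l2_idx = 3
  bottom 5 bits -> offset = 6

Answer: 2 3 6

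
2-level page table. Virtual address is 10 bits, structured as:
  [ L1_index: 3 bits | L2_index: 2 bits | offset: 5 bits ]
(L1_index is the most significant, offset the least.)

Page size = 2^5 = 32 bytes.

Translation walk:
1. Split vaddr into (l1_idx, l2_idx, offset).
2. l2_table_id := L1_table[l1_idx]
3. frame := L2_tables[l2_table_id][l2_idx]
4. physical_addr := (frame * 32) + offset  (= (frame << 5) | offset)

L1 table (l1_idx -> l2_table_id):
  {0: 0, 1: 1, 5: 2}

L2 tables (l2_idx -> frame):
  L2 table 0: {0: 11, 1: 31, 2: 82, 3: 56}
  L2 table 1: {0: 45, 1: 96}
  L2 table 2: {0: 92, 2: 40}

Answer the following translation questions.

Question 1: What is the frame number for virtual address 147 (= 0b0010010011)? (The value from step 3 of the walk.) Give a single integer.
Answer: 45

Derivation:
vaddr = 147: l1_idx=1, l2_idx=0
L1[1] = 1; L2[1][0] = 45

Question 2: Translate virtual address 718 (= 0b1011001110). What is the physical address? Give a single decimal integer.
Answer: 1294

Derivation:
vaddr = 718 = 0b1011001110
Split: l1_idx=5, l2_idx=2, offset=14
L1[5] = 2
L2[2][2] = 40
paddr = 40 * 32 + 14 = 1294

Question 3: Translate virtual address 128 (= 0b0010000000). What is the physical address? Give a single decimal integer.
Answer: 1440

Derivation:
vaddr = 128 = 0b0010000000
Split: l1_idx=1, l2_idx=0, offset=0
L1[1] = 1
L2[1][0] = 45
paddr = 45 * 32 + 0 = 1440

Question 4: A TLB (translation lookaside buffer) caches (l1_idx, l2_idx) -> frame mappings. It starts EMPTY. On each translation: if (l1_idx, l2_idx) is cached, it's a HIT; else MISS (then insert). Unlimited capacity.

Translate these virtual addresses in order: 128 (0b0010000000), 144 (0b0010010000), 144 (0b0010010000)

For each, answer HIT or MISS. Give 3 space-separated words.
Answer: MISS HIT HIT

Derivation:
vaddr=128: (1,0) not in TLB -> MISS, insert
vaddr=144: (1,0) in TLB -> HIT
vaddr=144: (1,0) in TLB -> HIT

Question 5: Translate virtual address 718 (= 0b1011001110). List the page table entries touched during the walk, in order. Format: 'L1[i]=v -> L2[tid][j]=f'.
vaddr = 718 = 0b1011001110
Split: l1_idx=5, l2_idx=2, offset=14

Answer: L1[5]=2 -> L2[2][2]=40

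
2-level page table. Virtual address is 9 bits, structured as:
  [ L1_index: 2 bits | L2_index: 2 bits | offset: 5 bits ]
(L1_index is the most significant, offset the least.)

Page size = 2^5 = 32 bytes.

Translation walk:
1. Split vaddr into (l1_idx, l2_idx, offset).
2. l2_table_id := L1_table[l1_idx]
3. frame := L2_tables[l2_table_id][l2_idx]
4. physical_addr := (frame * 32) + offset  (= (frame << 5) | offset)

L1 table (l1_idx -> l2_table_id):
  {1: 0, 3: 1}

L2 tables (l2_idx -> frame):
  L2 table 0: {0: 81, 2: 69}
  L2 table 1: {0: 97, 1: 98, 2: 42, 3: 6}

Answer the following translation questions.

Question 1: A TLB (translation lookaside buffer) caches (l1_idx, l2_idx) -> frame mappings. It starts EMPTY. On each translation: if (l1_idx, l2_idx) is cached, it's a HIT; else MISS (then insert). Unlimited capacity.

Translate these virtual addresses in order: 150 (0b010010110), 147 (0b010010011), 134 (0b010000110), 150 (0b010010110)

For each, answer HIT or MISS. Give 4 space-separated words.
Answer: MISS HIT HIT HIT

Derivation:
vaddr=150: (1,0) not in TLB -> MISS, insert
vaddr=147: (1,0) in TLB -> HIT
vaddr=134: (1,0) in TLB -> HIT
vaddr=150: (1,0) in TLB -> HIT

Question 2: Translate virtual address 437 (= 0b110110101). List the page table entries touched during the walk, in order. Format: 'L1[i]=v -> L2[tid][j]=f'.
Answer: L1[3]=1 -> L2[1][1]=98

Derivation:
vaddr = 437 = 0b110110101
Split: l1_idx=3, l2_idx=1, offset=21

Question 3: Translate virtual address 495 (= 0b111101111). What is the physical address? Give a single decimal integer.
Answer: 207

Derivation:
vaddr = 495 = 0b111101111
Split: l1_idx=3, l2_idx=3, offset=15
L1[3] = 1
L2[1][3] = 6
paddr = 6 * 32 + 15 = 207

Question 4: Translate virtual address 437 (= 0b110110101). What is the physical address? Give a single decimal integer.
vaddr = 437 = 0b110110101
Split: l1_idx=3, l2_idx=1, offset=21
L1[3] = 1
L2[1][1] = 98
paddr = 98 * 32 + 21 = 3157

Answer: 3157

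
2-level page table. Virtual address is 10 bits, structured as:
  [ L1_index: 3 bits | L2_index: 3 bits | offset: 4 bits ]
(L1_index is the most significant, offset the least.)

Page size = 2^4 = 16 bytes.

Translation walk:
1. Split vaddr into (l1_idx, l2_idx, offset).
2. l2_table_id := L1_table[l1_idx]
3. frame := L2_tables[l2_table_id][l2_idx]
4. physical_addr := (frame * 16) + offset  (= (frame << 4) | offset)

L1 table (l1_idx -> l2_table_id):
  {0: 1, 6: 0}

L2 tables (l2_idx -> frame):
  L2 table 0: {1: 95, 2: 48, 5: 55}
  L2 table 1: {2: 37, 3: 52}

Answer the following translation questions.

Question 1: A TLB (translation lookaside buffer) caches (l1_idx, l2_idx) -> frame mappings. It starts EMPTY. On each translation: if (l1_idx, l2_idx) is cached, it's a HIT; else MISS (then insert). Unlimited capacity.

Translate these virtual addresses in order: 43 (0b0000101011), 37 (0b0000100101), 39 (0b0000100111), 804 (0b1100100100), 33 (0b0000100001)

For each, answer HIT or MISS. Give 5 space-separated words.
Answer: MISS HIT HIT MISS HIT

Derivation:
vaddr=43: (0,2) not in TLB -> MISS, insert
vaddr=37: (0,2) in TLB -> HIT
vaddr=39: (0,2) in TLB -> HIT
vaddr=804: (6,2) not in TLB -> MISS, insert
vaddr=33: (0,2) in TLB -> HIT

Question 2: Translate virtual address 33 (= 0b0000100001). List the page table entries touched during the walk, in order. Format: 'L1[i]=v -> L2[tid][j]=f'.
vaddr = 33 = 0b0000100001
Split: l1_idx=0, l2_idx=2, offset=1

Answer: L1[0]=1 -> L2[1][2]=37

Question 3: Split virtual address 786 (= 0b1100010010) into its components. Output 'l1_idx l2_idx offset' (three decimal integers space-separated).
Answer: 6 1 2

Derivation:
vaddr = 786 = 0b1100010010
  top 3 bits -> l1_idx = 6
  next 3 bits -> l2_idx = 1
  bottom 4 bits -> offset = 2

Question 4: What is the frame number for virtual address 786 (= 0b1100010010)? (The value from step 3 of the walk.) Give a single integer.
Answer: 95

Derivation:
vaddr = 786: l1_idx=6, l2_idx=1
L1[6] = 0; L2[0][1] = 95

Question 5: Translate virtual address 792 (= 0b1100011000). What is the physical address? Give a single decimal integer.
Answer: 1528

Derivation:
vaddr = 792 = 0b1100011000
Split: l1_idx=6, l2_idx=1, offset=8
L1[6] = 0
L2[0][1] = 95
paddr = 95 * 16 + 8 = 1528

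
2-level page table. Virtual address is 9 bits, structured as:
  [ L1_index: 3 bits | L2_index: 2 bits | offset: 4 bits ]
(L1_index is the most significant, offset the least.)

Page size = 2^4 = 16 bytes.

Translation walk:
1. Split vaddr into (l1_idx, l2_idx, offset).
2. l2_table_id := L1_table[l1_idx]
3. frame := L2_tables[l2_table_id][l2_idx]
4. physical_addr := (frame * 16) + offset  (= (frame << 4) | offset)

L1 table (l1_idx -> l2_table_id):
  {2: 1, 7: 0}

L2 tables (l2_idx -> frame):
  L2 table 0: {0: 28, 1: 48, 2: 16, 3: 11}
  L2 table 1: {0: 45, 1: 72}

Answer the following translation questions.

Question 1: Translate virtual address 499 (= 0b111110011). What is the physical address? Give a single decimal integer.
Answer: 179

Derivation:
vaddr = 499 = 0b111110011
Split: l1_idx=7, l2_idx=3, offset=3
L1[7] = 0
L2[0][3] = 11
paddr = 11 * 16 + 3 = 179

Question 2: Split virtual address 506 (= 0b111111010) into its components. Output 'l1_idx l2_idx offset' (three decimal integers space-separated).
vaddr = 506 = 0b111111010
  top 3 bits -> l1_idx = 7
  next 2 bits -> l2_idx = 3
  bottom 4 bits -> offset = 10

Answer: 7 3 10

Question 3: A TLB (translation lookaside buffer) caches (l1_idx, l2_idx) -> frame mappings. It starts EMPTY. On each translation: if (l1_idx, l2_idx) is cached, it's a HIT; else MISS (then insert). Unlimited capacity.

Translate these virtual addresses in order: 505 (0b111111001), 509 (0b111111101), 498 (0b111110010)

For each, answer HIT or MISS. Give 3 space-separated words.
vaddr=505: (7,3) not in TLB -> MISS, insert
vaddr=509: (7,3) in TLB -> HIT
vaddr=498: (7,3) in TLB -> HIT

Answer: MISS HIT HIT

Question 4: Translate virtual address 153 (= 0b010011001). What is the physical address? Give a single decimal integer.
Answer: 1161

Derivation:
vaddr = 153 = 0b010011001
Split: l1_idx=2, l2_idx=1, offset=9
L1[2] = 1
L2[1][1] = 72
paddr = 72 * 16 + 9 = 1161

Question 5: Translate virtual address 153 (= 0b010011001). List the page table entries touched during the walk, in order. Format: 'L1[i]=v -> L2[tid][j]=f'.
Answer: L1[2]=1 -> L2[1][1]=72

Derivation:
vaddr = 153 = 0b010011001
Split: l1_idx=2, l2_idx=1, offset=9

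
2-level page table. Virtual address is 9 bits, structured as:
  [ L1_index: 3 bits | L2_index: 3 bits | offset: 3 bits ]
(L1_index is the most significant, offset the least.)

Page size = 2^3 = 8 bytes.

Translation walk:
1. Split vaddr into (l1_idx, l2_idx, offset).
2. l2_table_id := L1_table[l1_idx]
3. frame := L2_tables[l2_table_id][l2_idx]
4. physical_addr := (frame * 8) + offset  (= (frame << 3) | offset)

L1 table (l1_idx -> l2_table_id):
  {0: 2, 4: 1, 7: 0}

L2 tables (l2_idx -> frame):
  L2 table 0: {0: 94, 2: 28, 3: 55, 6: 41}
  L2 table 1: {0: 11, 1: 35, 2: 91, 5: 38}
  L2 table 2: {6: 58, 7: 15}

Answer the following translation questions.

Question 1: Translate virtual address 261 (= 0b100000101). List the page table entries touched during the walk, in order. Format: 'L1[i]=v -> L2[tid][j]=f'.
vaddr = 261 = 0b100000101
Split: l1_idx=4, l2_idx=0, offset=5

Answer: L1[4]=1 -> L2[1][0]=11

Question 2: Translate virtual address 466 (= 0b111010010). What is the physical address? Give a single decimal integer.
Answer: 226

Derivation:
vaddr = 466 = 0b111010010
Split: l1_idx=7, l2_idx=2, offset=2
L1[7] = 0
L2[0][2] = 28
paddr = 28 * 8 + 2 = 226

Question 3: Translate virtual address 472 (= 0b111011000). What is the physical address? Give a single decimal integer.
Answer: 440

Derivation:
vaddr = 472 = 0b111011000
Split: l1_idx=7, l2_idx=3, offset=0
L1[7] = 0
L2[0][3] = 55
paddr = 55 * 8 + 0 = 440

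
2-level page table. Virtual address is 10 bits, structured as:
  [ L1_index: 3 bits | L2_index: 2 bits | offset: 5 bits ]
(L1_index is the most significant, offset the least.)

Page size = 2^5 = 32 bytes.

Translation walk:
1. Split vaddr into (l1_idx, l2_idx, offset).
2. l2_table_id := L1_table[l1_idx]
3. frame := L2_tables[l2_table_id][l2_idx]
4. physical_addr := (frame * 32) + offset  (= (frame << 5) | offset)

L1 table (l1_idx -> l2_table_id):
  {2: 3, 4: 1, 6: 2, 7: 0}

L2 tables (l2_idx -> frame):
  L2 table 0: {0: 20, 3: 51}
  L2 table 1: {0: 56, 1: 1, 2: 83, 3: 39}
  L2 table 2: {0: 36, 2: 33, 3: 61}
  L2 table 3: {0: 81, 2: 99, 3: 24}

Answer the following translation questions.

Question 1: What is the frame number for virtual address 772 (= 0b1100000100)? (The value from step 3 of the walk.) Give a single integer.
vaddr = 772: l1_idx=6, l2_idx=0
L1[6] = 2; L2[2][0] = 36

Answer: 36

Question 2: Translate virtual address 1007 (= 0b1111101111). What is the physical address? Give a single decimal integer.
vaddr = 1007 = 0b1111101111
Split: l1_idx=7, l2_idx=3, offset=15
L1[7] = 0
L2[0][3] = 51
paddr = 51 * 32 + 15 = 1647

Answer: 1647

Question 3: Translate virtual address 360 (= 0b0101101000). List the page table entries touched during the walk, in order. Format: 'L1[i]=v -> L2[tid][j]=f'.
Answer: L1[2]=3 -> L2[3][3]=24

Derivation:
vaddr = 360 = 0b0101101000
Split: l1_idx=2, l2_idx=3, offset=8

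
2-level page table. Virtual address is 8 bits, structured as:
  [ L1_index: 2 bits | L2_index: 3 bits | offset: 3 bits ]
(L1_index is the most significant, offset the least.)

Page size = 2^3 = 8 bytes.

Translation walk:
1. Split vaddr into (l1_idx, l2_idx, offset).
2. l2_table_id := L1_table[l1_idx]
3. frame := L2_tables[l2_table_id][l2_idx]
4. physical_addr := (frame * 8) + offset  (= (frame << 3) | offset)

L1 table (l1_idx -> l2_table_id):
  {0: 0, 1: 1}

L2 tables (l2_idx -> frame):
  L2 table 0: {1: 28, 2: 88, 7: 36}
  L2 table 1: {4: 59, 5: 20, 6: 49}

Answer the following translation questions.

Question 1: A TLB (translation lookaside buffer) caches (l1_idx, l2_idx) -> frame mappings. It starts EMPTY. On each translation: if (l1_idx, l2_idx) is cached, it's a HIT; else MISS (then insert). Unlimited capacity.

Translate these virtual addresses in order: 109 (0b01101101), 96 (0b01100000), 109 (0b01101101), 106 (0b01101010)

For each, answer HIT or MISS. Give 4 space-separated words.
vaddr=109: (1,5) not in TLB -> MISS, insert
vaddr=96: (1,4) not in TLB -> MISS, insert
vaddr=109: (1,5) in TLB -> HIT
vaddr=106: (1,5) in TLB -> HIT

Answer: MISS MISS HIT HIT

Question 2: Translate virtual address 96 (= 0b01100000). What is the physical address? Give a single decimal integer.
Answer: 472

Derivation:
vaddr = 96 = 0b01100000
Split: l1_idx=1, l2_idx=4, offset=0
L1[1] = 1
L2[1][4] = 59
paddr = 59 * 8 + 0 = 472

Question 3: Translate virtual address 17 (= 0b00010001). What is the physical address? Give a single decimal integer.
Answer: 705

Derivation:
vaddr = 17 = 0b00010001
Split: l1_idx=0, l2_idx=2, offset=1
L1[0] = 0
L2[0][2] = 88
paddr = 88 * 8 + 1 = 705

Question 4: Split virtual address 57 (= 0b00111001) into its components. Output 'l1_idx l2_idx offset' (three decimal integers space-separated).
Answer: 0 7 1

Derivation:
vaddr = 57 = 0b00111001
  top 2 bits -> l1_idx = 0
  next 3 bits -> l2_idx = 7
  bottom 3 bits -> offset = 1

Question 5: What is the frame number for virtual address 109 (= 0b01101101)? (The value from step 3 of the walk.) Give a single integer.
Answer: 20

Derivation:
vaddr = 109: l1_idx=1, l2_idx=5
L1[1] = 1; L2[1][5] = 20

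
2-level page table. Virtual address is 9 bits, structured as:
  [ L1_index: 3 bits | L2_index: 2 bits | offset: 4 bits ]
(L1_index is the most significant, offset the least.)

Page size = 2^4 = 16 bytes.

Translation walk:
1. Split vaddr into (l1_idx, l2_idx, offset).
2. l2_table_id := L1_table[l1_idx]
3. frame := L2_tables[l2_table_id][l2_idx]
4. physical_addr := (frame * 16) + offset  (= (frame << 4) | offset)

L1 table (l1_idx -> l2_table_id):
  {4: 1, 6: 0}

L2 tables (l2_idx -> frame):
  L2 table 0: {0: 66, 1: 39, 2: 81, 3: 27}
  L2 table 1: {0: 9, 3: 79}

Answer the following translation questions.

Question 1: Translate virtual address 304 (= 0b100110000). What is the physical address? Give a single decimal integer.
Answer: 1264

Derivation:
vaddr = 304 = 0b100110000
Split: l1_idx=4, l2_idx=3, offset=0
L1[4] = 1
L2[1][3] = 79
paddr = 79 * 16 + 0 = 1264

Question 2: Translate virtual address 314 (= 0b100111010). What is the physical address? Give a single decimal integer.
vaddr = 314 = 0b100111010
Split: l1_idx=4, l2_idx=3, offset=10
L1[4] = 1
L2[1][3] = 79
paddr = 79 * 16 + 10 = 1274

Answer: 1274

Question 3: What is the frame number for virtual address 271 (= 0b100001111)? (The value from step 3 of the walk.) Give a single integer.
vaddr = 271: l1_idx=4, l2_idx=0
L1[4] = 1; L2[1][0] = 9

Answer: 9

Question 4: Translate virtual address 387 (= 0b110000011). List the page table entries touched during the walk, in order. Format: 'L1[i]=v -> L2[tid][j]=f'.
Answer: L1[6]=0 -> L2[0][0]=66

Derivation:
vaddr = 387 = 0b110000011
Split: l1_idx=6, l2_idx=0, offset=3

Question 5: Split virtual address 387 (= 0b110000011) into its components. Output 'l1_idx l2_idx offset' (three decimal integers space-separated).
vaddr = 387 = 0b110000011
  top 3 bits -> l1_idx = 6
  next 2 bits -> l2_idx = 0
  bottom 4 bits -> offset = 3

Answer: 6 0 3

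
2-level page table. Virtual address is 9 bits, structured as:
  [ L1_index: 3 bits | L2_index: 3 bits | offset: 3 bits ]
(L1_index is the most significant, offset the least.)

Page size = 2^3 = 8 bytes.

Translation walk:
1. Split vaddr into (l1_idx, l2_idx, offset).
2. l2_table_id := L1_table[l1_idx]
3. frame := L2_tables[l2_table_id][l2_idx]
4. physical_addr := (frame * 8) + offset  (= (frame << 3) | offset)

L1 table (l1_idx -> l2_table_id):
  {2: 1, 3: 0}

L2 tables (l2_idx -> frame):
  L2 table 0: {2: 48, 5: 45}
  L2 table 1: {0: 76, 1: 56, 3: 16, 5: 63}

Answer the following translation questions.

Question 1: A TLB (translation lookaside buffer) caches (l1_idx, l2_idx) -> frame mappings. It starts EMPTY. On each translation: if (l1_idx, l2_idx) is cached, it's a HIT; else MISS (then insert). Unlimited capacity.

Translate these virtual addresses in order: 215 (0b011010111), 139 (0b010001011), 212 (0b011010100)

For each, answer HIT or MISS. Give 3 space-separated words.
Answer: MISS MISS HIT

Derivation:
vaddr=215: (3,2) not in TLB -> MISS, insert
vaddr=139: (2,1) not in TLB -> MISS, insert
vaddr=212: (3,2) in TLB -> HIT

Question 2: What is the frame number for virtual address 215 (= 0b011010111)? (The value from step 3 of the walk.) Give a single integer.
Answer: 48

Derivation:
vaddr = 215: l1_idx=3, l2_idx=2
L1[3] = 0; L2[0][2] = 48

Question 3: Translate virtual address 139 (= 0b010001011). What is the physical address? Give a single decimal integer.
Answer: 451

Derivation:
vaddr = 139 = 0b010001011
Split: l1_idx=2, l2_idx=1, offset=3
L1[2] = 1
L2[1][1] = 56
paddr = 56 * 8 + 3 = 451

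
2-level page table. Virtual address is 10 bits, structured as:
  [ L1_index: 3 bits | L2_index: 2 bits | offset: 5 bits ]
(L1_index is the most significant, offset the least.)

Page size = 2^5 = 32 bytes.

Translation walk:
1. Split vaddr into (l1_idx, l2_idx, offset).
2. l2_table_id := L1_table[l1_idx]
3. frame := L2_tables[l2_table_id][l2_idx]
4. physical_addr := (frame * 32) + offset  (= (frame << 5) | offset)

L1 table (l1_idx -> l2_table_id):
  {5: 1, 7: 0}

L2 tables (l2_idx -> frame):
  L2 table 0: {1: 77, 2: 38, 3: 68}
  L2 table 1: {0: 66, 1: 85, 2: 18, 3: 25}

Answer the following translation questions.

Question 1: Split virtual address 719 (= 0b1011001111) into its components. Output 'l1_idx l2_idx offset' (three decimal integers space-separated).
vaddr = 719 = 0b1011001111
  top 3 bits -> l1_idx = 5
  next 2 bits -> l2_idx = 2
  bottom 5 bits -> offset = 15

Answer: 5 2 15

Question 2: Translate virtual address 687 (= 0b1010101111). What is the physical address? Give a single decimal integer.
Answer: 2735

Derivation:
vaddr = 687 = 0b1010101111
Split: l1_idx=5, l2_idx=1, offset=15
L1[5] = 1
L2[1][1] = 85
paddr = 85 * 32 + 15 = 2735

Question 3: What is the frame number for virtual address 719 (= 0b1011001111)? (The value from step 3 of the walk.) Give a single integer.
Answer: 18

Derivation:
vaddr = 719: l1_idx=5, l2_idx=2
L1[5] = 1; L2[1][2] = 18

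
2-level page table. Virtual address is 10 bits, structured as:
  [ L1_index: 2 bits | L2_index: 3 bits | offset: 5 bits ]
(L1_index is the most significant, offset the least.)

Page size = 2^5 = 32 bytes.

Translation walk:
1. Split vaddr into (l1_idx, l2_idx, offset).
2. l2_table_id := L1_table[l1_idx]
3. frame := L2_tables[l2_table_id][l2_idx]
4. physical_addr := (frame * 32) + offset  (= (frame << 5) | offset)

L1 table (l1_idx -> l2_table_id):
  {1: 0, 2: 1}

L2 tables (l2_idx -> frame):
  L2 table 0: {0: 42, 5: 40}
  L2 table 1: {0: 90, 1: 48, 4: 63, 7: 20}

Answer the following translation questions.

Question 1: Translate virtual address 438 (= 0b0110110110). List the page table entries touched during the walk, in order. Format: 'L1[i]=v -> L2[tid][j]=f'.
Answer: L1[1]=0 -> L2[0][5]=40

Derivation:
vaddr = 438 = 0b0110110110
Split: l1_idx=1, l2_idx=5, offset=22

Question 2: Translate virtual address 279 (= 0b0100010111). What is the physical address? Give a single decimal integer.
Answer: 1367

Derivation:
vaddr = 279 = 0b0100010111
Split: l1_idx=1, l2_idx=0, offset=23
L1[1] = 0
L2[0][0] = 42
paddr = 42 * 32 + 23 = 1367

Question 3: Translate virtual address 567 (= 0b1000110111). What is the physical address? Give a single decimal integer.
vaddr = 567 = 0b1000110111
Split: l1_idx=2, l2_idx=1, offset=23
L1[2] = 1
L2[1][1] = 48
paddr = 48 * 32 + 23 = 1559

Answer: 1559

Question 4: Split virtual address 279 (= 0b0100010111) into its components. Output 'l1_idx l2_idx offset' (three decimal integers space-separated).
Answer: 1 0 23

Derivation:
vaddr = 279 = 0b0100010111
  top 2 bits -> l1_idx = 1
  next 3 bits -> l2_idx = 0
  bottom 5 bits -> offset = 23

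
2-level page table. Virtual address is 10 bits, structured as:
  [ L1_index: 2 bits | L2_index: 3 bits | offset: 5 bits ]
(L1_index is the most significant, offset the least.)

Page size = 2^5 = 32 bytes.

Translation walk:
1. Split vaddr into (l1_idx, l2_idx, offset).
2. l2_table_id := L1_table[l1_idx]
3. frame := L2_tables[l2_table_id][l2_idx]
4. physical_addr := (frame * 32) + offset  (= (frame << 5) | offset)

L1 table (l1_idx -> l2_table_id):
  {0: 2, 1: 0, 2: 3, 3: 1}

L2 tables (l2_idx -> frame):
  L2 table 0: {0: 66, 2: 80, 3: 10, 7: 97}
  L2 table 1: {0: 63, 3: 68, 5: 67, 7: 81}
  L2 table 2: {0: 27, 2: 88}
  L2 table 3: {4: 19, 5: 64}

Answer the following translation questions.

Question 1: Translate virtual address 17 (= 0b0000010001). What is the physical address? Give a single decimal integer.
vaddr = 17 = 0b0000010001
Split: l1_idx=0, l2_idx=0, offset=17
L1[0] = 2
L2[2][0] = 27
paddr = 27 * 32 + 17 = 881

Answer: 881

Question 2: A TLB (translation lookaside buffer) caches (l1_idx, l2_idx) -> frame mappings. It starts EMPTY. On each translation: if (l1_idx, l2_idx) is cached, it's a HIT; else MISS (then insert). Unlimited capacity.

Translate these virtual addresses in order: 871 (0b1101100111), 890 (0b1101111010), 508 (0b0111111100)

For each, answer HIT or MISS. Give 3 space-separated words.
vaddr=871: (3,3) not in TLB -> MISS, insert
vaddr=890: (3,3) in TLB -> HIT
vaddr=508: (1,7) not in TLB -> MISS, insert

Answer: MISS HIT MISS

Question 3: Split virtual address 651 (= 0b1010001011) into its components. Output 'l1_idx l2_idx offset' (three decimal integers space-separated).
vaddr = 651 = 0b1010001011
  top 2 bits -> l1_idx = 2
  next 3 bits -> l2_idx = 4
  bottom 5 bits -> offset = 11

Answer: 2 4 11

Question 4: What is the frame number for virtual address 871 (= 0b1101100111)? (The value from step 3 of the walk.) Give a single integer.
vaddr = 871: l1_idx=3, l2_idx=3
L1[3] = 1; L2[1][3] = 68

Answer: 68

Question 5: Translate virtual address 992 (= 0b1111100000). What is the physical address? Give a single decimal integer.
vaddr = 992 = 0b1111100000
Split: l1_idx=3, l2_idx=7, offset=0
L1[3] = 1
L2[1][7] = 81
paddr = 81 * 32 + 0 = 2592

Answer: 2592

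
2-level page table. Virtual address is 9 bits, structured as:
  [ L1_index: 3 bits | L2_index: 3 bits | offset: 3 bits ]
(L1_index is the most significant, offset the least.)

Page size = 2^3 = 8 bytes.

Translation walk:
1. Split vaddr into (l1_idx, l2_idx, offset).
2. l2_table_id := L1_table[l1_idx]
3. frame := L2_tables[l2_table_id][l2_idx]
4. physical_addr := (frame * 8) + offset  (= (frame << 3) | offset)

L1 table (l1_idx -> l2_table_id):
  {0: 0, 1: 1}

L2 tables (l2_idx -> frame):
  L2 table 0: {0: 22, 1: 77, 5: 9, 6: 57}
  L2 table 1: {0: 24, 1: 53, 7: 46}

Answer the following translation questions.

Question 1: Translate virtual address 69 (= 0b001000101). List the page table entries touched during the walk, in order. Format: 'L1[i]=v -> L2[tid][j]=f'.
Answer: L1[1]=1 -> L2[1][0]=24

Derivation:
vaddr = 69 = 0b001000101
Split: l1_idx=1, l2_idx=0, offset=5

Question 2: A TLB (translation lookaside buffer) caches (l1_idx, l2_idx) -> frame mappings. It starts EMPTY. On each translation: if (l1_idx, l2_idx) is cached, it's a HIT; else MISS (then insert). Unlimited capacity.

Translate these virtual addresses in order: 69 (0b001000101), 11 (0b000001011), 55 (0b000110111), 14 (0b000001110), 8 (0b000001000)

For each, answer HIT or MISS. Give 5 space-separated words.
Answer: MISS MISS MISS HIT HIT

Derivation:
vaddr=69: (1,0) not in TLB -> MISS, insert
vaddr=11: (0,1) not in TLB -> MISS, insert
vaddr=55: (0,6) not in TLB -> MISS, insert
vaddr=14: (0,1) in TLB -> HIT
vaddr=8: (0,1) in TLB -> HIT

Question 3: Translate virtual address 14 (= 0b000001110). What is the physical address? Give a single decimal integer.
vaddr = 14 = 0b000001110
Split: l1_idx=0, l2_idx=1, offset=6
L1[0] = 0
L2[0][1] = 77
paddr = 77 * 8 + 6 = 622

Answer: 622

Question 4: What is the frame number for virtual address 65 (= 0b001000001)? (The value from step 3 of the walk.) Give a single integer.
vaddr = 65: l1_idx=1, l2_idx=0
L1[1] = 1; L2[1][0] = 24

Answer: 24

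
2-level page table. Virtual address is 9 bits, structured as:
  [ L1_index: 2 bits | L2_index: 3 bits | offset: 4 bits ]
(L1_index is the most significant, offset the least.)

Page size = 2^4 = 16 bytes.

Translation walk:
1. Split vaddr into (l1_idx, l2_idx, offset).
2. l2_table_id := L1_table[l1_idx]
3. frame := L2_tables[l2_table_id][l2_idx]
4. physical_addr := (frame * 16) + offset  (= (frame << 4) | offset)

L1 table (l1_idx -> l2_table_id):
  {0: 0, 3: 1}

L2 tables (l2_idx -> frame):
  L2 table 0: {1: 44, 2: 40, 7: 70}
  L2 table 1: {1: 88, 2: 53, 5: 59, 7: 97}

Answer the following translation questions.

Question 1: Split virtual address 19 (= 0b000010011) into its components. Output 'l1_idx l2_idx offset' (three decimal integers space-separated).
Answer: 0 1 3

Derivation:
vaddr = 19 = 0b000010011
  top 2 bits -> l1_idx = 0
  next 3 bits -> l2_idx = 1
  bottom 4 bits -> offset = 3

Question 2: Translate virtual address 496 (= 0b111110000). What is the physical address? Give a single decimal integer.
Answer: 1552

Derivation:
vaddr = 496 = 0b111110000
Split: l1_idx=3, l2_idx=7, offset=0
L1[3] = 1
L2[1][7] = 97
paddr = 97 * 16 + 0 = 1552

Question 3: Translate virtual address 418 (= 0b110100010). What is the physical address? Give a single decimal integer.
vaddr = 418 = 0b110100010
Split: l1_idx=3, l2_idx=2, offset=2
L1[3] = 1
L2[1][2] = 53
paddr = 53 * 16 + 2 = 850

Answer: 850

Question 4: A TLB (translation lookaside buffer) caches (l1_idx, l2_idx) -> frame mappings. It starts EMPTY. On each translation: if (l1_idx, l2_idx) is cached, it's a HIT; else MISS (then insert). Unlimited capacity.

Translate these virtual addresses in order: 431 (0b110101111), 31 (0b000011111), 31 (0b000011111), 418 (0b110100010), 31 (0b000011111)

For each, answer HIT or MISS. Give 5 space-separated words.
vaddr=431: (3,2) not in TLB -> MISS, insert
vaddr=31: (0,1) not in TLB -> MISS, insert
vaddr=31: (0,1) in TLB -> HIT
vaddr=418: (3,2) in TLB -> HIT
vaddr=31: (0,1) in TLB -> HIT

Answer: MISS MISS HIT HIT HIT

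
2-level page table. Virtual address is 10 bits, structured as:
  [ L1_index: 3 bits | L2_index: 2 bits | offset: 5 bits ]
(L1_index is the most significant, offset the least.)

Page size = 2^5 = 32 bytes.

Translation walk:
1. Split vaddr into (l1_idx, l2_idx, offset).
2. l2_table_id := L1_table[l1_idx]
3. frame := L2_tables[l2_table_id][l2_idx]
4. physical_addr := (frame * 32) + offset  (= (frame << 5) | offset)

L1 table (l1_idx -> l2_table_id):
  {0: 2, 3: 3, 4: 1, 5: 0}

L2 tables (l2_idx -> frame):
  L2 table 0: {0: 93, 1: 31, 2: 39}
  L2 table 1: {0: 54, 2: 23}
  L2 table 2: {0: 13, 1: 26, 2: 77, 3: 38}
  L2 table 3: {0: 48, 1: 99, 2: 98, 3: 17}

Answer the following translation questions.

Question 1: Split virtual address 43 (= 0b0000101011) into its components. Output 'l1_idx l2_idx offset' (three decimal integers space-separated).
Answer: 0 1 11

Derivation:
vaddr = 43 = 0b0000101011
  top 3 bits -> l1_idx = 0
  next 2 bits -> l2_idx = 1
  bottom 5 bits -> offset = 11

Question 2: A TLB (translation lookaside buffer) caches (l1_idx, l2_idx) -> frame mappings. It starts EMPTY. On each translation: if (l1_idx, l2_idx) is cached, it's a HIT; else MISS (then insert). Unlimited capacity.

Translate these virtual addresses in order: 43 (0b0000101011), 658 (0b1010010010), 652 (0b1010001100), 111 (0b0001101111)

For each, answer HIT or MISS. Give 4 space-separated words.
Answer: MISS MISS HIT MISS

Derivation:
vaddr=43: (0,1) not in TLB -> MISS, insert
vaddr=658: (5,0) not in TLB -> MISS, insert
vaddr=652: (5,0) in TLB -> HIT
vaddr=111: (0,3) not in TLB -> MISS, insert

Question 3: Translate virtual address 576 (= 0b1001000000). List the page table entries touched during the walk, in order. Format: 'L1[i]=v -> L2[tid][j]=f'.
vaddr = 576 = 0b1001000000
Split: l1_idx=4, l2_idx=2, offset=0

Answer: L1[4]=1 -> L2[1][2]=23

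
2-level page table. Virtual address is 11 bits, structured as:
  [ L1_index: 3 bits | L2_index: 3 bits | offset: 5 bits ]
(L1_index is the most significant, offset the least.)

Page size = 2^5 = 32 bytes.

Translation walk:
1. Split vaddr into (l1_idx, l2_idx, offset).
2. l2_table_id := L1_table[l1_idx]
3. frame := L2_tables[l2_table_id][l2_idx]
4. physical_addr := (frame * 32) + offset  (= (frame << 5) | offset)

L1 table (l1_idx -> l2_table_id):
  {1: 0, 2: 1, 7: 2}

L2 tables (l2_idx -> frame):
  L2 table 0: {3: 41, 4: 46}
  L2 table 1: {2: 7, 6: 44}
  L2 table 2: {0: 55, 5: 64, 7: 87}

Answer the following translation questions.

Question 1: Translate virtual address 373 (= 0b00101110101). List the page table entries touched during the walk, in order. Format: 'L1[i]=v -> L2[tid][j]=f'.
vaddr = 373 = 0b00101110101
Split: l1_idx=1, l2_idx=3, offset=21

Answer: L1[1]=0 -> L2[0][3]=41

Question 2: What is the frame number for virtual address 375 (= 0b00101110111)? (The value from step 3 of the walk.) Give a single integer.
vaddr = 375: l1_idx=1, l2_idx=3
L1[1] = 0; L2[0][3] = 41

Answer: 41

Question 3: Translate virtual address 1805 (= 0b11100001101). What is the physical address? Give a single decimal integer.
vaddr = 1805 = 0b11100001101
Split: l1_idx=7, l2_idx=0, offset=13
L1[7] = 2
L2[2][0] = 55
paddr = 55 * 32 + 13 = 1773

Answer: 1773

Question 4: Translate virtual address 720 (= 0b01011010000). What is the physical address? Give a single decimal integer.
Answer: 1424

Derivation:
vaddr = 720 = 0b01011010000
Split: l1_idx=2, l2_idx=6, offset=16
L1[2] = 1
L2[1][6] = 44
paddr = 44 * 32 + 16 = 1424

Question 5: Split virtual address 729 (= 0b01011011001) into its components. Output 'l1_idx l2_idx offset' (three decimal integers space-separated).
Answer: 2 6 25

Derivation:
vaddr = 729 = 0b01011011001
  top 3 bits -> l1_idx = 2
  next 3 bits -> l2_idx = 6
  bottom 5 bits -> offset = 25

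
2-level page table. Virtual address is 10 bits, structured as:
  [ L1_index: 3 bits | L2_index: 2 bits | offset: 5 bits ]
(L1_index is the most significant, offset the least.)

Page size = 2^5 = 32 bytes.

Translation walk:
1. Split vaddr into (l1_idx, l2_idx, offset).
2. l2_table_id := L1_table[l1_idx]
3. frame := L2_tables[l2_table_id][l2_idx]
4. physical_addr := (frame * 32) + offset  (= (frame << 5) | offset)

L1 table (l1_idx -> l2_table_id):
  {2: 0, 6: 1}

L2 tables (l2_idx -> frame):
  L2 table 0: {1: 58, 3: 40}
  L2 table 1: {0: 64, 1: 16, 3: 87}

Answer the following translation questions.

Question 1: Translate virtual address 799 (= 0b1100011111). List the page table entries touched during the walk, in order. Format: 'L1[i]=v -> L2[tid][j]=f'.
vaddr = 799 = 0b1100011111
Split: l1_idx=6, l2_idx=0, offset=31

Answer: L1[6]=1 -> L2[1][0]=64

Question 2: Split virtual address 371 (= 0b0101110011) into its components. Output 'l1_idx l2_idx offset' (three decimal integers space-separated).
vaddr = 371 = 0b0101110011
  top 3 bits -> l1_idx = 2
  next 2 bits -> l2_idx = 3
  bottom 5 bits -> offset = 19

Answer: 2 3 19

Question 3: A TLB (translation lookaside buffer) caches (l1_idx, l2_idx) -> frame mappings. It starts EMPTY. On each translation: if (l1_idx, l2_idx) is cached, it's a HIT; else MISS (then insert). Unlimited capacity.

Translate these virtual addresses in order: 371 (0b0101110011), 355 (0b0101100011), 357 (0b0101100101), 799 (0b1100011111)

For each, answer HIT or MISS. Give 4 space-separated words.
vaddr=371: (2,3) not in TLB -> MISS, insert
vaddr=355: (2,3) in TLB -> HIT
vaddr=357: (2,3) in TLB -> HIT
vaddr=799: (6,0) not in TLB -> MISS, insert

Answer: MISS HIT HIT MISS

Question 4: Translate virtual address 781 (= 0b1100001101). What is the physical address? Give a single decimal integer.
Answer: 2061

Derivation:
vaddr = 781 = 0b1100001101
Split: l1_idx=6, l2_idx=0, offset=13
L1[6] = 1
L2[1][0] = 64
paddr = 64 * 32 + 13 = 2061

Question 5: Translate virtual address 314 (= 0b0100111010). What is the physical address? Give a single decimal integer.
vaddr = 314 = 0b0100111010
Split: l1_idx=2, l2_idx=1, offset=26
L1[2] = 0
L2[0][1] = 58
paddr = 58 * 32 + 26 = 1882

Answer: 1882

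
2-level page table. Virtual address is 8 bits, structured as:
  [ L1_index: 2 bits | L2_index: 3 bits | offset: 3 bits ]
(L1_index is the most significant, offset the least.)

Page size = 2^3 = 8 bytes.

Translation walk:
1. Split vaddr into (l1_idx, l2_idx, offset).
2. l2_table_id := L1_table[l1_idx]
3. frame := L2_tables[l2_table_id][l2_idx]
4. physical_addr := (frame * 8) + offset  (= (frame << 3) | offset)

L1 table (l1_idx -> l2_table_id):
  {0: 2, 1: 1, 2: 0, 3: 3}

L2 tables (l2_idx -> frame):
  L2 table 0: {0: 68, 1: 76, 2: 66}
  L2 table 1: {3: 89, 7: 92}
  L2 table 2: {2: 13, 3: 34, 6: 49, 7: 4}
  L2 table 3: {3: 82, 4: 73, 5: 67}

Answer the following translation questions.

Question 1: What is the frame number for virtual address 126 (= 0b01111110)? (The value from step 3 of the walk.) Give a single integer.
Answer: 92

Derivation:
vaddr = 126: l1_idx=1, l2_idx=7
L1[1] = 1; L2[1][7] = 92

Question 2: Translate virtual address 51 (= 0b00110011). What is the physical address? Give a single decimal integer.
Answer: 395

Derivation:
vaddr = 51 = 0b00110011
Split: l1_idx=0, l2_idx=6, offset=3
L1[0] = 2
L2[2][6] = 49
paddr = 49 * 8 + 3 = 395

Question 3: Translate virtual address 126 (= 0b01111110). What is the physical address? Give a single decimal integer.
vaddr = 126 = 0b01111110
Split: l1_idx=1, l2_idx=7, offset=6
L1[1] = 1
L2[1][7] = 92
paddr = 92 * 8 + 6 = 742

Answer: 742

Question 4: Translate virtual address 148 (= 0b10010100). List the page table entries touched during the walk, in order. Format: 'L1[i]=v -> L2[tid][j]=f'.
Answer: L1[2]=0 -> L2[0][2]=66

Derivation:
vaddr = 148 = 0b10010100
Split: l1_idx=2, l2_idx=2, offset=4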